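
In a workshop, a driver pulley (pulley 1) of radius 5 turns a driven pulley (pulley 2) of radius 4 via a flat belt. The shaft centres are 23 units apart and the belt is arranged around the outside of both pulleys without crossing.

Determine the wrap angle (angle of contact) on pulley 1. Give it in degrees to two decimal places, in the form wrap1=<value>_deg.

open belt: β = asin((r2−r1)/C) = asin(-1/23) = -2.4919°
wrap1 = π − 2β = 184.9838°
wrap2 = π + 2β = 175.0162°

wrap1=184.98_deg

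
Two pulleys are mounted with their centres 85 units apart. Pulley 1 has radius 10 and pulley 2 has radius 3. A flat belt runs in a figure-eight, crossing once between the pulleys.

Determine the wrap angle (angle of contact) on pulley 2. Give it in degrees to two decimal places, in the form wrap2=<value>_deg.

crossed belt: β = asin((r1+r2)/C) = asin(13/85) = 8.7974°
wrap1 = wrap2 = π + 2β = 197.5948°

wrap2=197.59_deg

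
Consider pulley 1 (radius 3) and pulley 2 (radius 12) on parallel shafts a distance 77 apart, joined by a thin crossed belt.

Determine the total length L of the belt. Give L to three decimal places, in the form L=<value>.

L=204.055

crossed belt: β = asin((r1+r2)/C) = asin(15/77) = 11.2333°
wrap1 = wrap2 = π + 2β = 202.4667°
tangent length = C·cosβ = 75.5248
L = (r1+r2)·wrap + 2·C·cosβ = 15·3.5337 + 2·75.5248 = 204.0553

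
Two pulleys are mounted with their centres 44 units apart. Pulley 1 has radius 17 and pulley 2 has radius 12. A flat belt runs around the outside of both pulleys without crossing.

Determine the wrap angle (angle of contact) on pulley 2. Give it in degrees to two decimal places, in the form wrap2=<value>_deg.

wrap2=166.95_deg

open belt: β = asin((r2−r1)/C) = asin(-5/44) = -6.5250°
wrap1 = π − 2β = 193.0500°
wrap2 = π + 2β = 166.9500°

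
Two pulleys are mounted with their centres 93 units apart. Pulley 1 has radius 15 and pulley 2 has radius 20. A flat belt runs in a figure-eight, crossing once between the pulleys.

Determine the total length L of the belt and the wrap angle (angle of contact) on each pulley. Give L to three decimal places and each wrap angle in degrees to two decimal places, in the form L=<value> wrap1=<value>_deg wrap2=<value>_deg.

crossed belt: β = asin((r1+r2)/C) = asin(35/93) = 22.1074°
wrap1 = wrap2 = π + 2β = 224.2148°
tangent length = C·cosβ = 86.1626
L = (r1+r2)·wrap + 2·C·cosβ = 35·3.9133 + 2·86.1626 = 309.2903

L=309.290 wrap1=224.21_deg wrap2=224.21_deg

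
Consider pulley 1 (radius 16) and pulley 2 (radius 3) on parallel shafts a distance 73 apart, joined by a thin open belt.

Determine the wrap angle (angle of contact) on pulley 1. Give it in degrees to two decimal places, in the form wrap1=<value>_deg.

open belt: β = asin((r2−r1)/C) = asin(-13/73) = -10.2581°
wrap1 = π − 2β = 200.5161°
wrap2 = π + 2β = 159.4839°

wrap1=200.52_deg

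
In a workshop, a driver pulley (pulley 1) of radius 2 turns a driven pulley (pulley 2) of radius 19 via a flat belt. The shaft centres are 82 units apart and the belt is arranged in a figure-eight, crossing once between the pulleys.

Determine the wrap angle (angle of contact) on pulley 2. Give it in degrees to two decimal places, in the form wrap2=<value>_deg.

crossed belt: β = asin((r1+r2)/C) = asin(21/82) = 14.8386°
wrap1 = wrap2 = π + 2β = 209.6773°

wrap2=209.68_deg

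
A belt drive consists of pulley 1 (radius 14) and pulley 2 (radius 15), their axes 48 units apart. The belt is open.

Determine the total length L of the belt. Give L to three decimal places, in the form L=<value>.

L=187.127

open belt: β = asin((r2−r1)/C) = asin(1/48) = 1.1937°
wrap1 = π − 2β = 177.6125°
wrap2 = π + 2β = 182.3875°
tangent length = C·cosβ = 47.9896
L = r1·wrap1 + r2·wrap2 + 2·C·cosβ = 14·3.0999 + 15·3.1833 + 2·47.9896 = 187.1270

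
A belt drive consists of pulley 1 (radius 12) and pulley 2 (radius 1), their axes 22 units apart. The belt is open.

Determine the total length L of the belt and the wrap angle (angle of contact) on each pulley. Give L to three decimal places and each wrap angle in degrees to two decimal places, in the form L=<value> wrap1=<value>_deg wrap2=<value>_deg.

L=90.465 wrap1=240.00_deg wrap2=120.00_deg

open belt: β = asin((r2−r1)/C) = asin(-11/22) = -30.0000°
wrap1 = π − 2β = 240.0000°
wrap2 = π + 2β = 120.0000°
tangent length = C·cosβ = 19.0526
L = r1·wrap1 + r2·wrap2 + 2·C·cosβ = 12·4.1888 + 1·2.0944 + 2·19.0526 = 90.4650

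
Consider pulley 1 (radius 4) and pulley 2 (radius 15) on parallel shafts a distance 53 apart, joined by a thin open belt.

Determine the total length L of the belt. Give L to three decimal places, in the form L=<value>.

open belt: β = asin((r2−r1)/C) = asin(11/53) = 11.9786°
wrap1 = π − 2β = 156.0427°
wrap2 = π + 2β = 203.9573°
tangent length = C·cosβ = 51.8459
L = r1·wrap1 + r2·wrap2 + 2·C·cosβ = 4·2.7235 + 15·3.5597 + 2·51.8459 = 167.9816

L=167.982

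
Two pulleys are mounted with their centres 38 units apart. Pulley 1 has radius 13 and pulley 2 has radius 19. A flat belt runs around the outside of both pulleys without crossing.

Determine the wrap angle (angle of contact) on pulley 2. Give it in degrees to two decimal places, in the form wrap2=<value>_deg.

open belt: β = asin((r2−r1)/C) = asin(6/38) = 9.0847°
wrap1 = π − 2β = 161.8306°
wrap2 = π + 2β = 198.1694°

wrap2=198.17_deg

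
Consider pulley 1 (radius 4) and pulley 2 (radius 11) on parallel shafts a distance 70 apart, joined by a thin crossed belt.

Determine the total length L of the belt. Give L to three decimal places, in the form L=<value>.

L=190.351

crossed belt: β = asin((r1+r2)/C) = asin(15/70) = 12.3736°
wrap1 = wrap2 = π + 2β = 204.7473°
tangent length = C·cosβ = 68.3740
L = (r1+r2)·wrap + 2·C·cosβ = 15·3.5735 + 2·68.3740 = 190.3506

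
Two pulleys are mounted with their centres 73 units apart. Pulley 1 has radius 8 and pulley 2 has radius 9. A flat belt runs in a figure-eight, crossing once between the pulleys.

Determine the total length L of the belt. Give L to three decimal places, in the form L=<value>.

crossed belt: β = asin((r1+r2)/C) = asin(17/73) = 13.4665°
wrap1 = wrap2 = π + 2β = 206.9330°
tangent length = C·cosβ = 70.9930
L = (r1+r2)·wrap + 2·C·cosβ = 17·3.6117 + 2·70.9930 = 203.3842

L=203.384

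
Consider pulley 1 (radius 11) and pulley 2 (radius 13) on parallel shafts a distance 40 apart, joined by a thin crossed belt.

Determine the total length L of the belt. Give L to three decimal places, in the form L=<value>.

crossed belt: β = asin((r1+r2)/C) = asin(24/40) = 36.8699°
wrap1 = wrap2 = π + 2β = 253.7398°
tangent length = C·cosβ = 32.0000
L = (r1+r2)·wrap + 2·C·cosβ = 24·4.4286 + 2·32.0000 = 170.2863

L=170.286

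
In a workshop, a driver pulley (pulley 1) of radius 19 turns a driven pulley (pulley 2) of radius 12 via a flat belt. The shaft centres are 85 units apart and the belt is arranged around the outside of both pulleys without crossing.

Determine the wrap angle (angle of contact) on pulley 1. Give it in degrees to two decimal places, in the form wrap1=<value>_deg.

wrap1=189.45_deg

open belt: β = asin((r2−r1)/C) = asin(-7/85) = -4.7238°
wrap1 = π − 2β = 189.4477°
wrap2 = π + 2β = 170.5523°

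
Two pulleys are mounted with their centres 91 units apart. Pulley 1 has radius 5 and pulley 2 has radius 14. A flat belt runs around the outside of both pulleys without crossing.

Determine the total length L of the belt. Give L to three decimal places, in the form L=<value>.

L=242.581

open belt: β = asin((r2−r1)/C) = asin(9/91) = 5.6759°
wrap1 = π − 2β = 168.6482°
wrap2 = π + 2β = 191.3518°
tangent length = C·cosβ = 90.5539
L = r1·wrap1 + r2·wrap2 + 2·C·cosβ = 5·2.9435 + 14·3.3397 + 2·90.5539 = 242.5811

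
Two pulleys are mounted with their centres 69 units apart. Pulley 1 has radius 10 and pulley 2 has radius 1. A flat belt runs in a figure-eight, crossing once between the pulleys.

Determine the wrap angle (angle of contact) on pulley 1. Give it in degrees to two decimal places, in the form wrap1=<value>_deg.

wrap1=198.35_deg

crossed belt: β = asin((r1+r2)/C) = asin(11/69) = 9.1732°
wrap1 = wrap2 = π + 2β = 198.3465°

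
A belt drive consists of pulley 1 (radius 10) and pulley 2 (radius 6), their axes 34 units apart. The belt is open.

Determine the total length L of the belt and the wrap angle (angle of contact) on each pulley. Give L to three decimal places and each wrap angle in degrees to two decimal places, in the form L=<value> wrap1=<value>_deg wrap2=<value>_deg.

L=118.737 wrap1=193.51_deg wrap2=166.49_deg

open belt: β = asin((r2−r1)/C) = asin(-4/34) = -6.7563°
wrap1 = π − 2β = 193.5127°
wrap2 = π + 2β = 166.4873°
tangent length = C·cosβ = 33.7639
L = r1·wrap1 + r2·wrap2 + 2·C·cosβ = 10·3.3774 + 6·2.9058 + 2·33.7639 = 118.7366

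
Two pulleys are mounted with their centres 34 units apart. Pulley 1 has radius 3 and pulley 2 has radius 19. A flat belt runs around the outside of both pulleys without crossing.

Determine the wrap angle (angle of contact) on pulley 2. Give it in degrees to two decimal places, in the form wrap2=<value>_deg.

open belt: β = asin((r2−r1)/C) = asin(16/34) = 28.0725°
wrap1 = π − 2β = 123.8550°
wrap2 = π + 2β = 236.1450°

wrap2=236.14_deg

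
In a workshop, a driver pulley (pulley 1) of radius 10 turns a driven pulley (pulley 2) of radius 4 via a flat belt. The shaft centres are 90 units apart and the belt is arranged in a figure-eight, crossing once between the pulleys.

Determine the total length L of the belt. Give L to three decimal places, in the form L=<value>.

crossed belt: β = asin((r1+r2)/C) = asin(14/90) = 8.9490°
wrap1 = wrap2 = π + 2β = 197.8980°
tangent length = C·cosβ = 88.9044
L = (r1+r2)·wrap + 2·C·cosβ = 14·3.4540 + 2·88.9044 = 226.1645

L=226.164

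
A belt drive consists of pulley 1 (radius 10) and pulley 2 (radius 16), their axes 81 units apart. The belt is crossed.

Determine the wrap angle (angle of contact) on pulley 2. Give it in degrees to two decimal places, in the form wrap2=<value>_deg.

crossed belt: β = asin((r1+r2)/C) = asin(26/81) = 18.7227°
wrap1 = wrap2 = π + 2β = 217.4453°

wrap2=217.45_deg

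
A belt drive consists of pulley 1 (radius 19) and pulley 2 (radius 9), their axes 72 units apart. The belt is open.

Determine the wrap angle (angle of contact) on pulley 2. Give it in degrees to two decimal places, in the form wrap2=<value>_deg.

open belt: β = asin((r2−r1)/C) = asin(-10/72) = -7.9836°
wrap1 = π − 2β = 195.9671°
wrap2 = π + 2β = 164.0329°

wrap2=164.03_deg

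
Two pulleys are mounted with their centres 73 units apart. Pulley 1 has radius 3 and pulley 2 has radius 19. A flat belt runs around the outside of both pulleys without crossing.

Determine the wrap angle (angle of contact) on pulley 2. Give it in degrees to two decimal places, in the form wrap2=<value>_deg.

open belt: β = asin((r2−r1)/C) = asin(16/73) = 12.6608°
wrap1 = π − 2β = 154.6785°
wrap2 = π + 2β = 205.3215°

wrap2=205.32_deg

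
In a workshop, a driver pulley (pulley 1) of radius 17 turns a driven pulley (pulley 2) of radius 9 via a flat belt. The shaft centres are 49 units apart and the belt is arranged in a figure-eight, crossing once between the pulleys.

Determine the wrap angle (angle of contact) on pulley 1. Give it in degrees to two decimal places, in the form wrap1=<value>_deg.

crossed belt: β = asin((r1+r2)/C) = asin(26/49) = 32.0468°
wrap1 = wrap2 = π + 2β = 244.0937°

wrap1=244.09_deg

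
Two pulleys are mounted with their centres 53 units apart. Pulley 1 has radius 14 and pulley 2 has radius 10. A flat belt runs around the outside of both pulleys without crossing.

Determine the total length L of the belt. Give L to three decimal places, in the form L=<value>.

L=181.700

open belt: β = asin((r2−r1)/C) = asin(-4/53) = -4.3283°
wrap1 = π − 2β = 188.6567°
wrap2 = π + 2β = 171.3433°
tangent length = C·cosβ = 52.8488
L = r1·wrap1 + r2·wrap2 + 2·C·cosβ = 14·3.2927 + 10·2.9905 + 2·52.8488 = 181.7003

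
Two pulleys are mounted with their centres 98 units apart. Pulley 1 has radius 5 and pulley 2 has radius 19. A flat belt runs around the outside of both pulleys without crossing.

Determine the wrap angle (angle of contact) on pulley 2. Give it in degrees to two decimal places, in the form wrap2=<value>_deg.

open belt: β = asin((r2−r1)/C) = asin(14/98) = 8.2132°
wrap1 = π − 2β = 163.5736°
wrap2 = π + 2β = 196.4264°

wrap2=196.43_deg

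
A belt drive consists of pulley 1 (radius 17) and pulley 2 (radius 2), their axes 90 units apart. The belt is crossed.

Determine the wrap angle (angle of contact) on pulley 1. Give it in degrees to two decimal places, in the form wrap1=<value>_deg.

crossed belt: β = asin((r1+r2)/C) = asin(19/90) = 12.1875°
wrap1 = wrap2 = π + 2β = 204.3749°

wrap1=204.37_deg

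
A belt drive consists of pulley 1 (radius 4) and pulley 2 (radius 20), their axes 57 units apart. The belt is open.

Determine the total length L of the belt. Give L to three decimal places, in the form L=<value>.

L=193.920

open belt: β = asin((r2−r1)/C) = asin(16/57) = 16.3021°
wrap1 = π − 2β = 147.3958°
wrap2 = π + 2β = 212.6042°
tangent length = C·cosβ = 54.7083
L = r1·wrap1 + r2·wrap2 + 2·C·cosβ = 4·2.5725 + 20·3.7106 + 2·54.7083 = 193.9197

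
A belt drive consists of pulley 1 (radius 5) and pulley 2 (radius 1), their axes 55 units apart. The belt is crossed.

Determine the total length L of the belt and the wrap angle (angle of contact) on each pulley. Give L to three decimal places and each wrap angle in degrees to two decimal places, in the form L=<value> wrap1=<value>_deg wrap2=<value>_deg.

L=129.505 wrap1=192.53_deg wrap2=192.53_deg

crossed belt: β = asin((r1+r2)/C) = asin(6/55) = 6.2629°
wrap1 = wrap2 = π + 2β = 192.5258°
tangent length = C·cosβ = 54.6717
L = (r1+r2)·wrap + 2·C·cosβ = 6·3.3602 + 2·54.6717 = 129.5048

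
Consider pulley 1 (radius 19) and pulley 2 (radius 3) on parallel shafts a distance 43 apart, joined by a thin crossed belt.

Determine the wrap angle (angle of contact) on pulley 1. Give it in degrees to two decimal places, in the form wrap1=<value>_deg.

crossed belt: β = asin((r1+r2)/C) = asin(22/43) = 30.7723°
wrap1 = wrap2 = π + 2β = 241.5446°

wrap1=241.54_deg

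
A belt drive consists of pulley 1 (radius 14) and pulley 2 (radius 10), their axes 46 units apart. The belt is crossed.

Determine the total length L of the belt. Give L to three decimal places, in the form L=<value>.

L=180.231

crossed belt: β = asin((r1+r2)/C) = asin(24/46) = 31.4490°
wrap1 = wrap2 = π + 2β = 242.8980°
tangent length = C·cosβ = 39.2428
L = (r1+r2)·wrap + 2·C·cosβ = 24·4.2394 + 2·39.2428 = 180.2305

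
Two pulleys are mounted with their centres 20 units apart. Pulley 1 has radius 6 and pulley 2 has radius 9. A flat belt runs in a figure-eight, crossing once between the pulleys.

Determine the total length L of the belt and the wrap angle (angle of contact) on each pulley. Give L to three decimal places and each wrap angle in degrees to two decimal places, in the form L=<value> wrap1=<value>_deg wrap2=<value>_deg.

L=99.023 wrap1=277.18_deg wrap2=277.18_deg

crossed belt: β = asin((r1+r2)/C) = asin(15/20) = 48.5904°
wrap1 = wrap2 = π + 2β = 277.1808°
tangent length = C·cosβ = 13.2288
L = (r1+r2)·wrap + 2·C·cosβ = 15·4.8377 + 2·13.2288 = 99.0233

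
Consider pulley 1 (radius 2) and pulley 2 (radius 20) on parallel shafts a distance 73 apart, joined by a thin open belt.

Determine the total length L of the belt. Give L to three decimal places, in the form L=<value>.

open belt: β = asin((r2−r1)/C) = asin(18/73) = 14.2750°
wrap1 = π − 2β = 151.4501°
wrap2 = π + 2β = 208.5499°
tangent length = C·cosβ = 70.7460
L = r1·wrap1 + r2·wrap2 + 2·C·cosβ = 2·2.6433 + 20·3.6399 + 2·70.7460 = 219.5763

L=219.576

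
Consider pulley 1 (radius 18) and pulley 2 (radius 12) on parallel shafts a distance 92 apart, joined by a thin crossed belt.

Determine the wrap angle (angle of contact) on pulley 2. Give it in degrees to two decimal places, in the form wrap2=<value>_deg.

crossed belt: β = asin((r1+r2)/C) = asin(30/92) = 19.0314°
wrap1 = wrap2 = π + 2β = 218.0629°

wrap2=218.06_deg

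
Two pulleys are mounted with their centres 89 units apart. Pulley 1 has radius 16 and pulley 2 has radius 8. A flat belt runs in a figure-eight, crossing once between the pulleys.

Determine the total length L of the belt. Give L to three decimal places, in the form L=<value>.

crossed belt: β = asin((r1+r2)/C) = asin(24/89) = 15.6442°
wrap1 = wrap2 = π + 2β = 211.2884°
tangent length = C·cosβ = 85.7030
L = (r1+r2)·wrap + 2·C·cosβ = 24·3.6877 + 2·85.7030 = 259.9102

L=259.910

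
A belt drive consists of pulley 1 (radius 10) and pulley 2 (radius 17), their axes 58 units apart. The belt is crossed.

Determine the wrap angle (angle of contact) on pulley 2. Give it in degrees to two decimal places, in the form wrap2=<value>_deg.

wrap2=235.49_deg

crossed belt: β = asin((r1+r2)/C) = asin(27/58) = 27.7437°
wrap1 = wrap2 = π + 2β = 235.4874°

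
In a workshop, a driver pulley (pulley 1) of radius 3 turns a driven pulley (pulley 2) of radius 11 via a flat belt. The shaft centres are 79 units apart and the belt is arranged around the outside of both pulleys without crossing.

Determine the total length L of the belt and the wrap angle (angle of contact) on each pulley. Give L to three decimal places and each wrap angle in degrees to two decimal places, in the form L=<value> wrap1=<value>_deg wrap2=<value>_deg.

L=202.793 wrap1=168.38_deg wrap2=191.62_deg

open belt: β = asin((r2−r1)/C) = asin(8/79) = 5.8121°
wrap1 = π − 2β = 168.3759°
wrap2 = π + 2β = 191.6241°
tangent length = C·cosβ = 78.5939
L = r1·wrap1 + r2·wrap2 + 2·C·cosβ = 3·2.9387 + 11·3.3445 + 2·78.5939 = 202.7931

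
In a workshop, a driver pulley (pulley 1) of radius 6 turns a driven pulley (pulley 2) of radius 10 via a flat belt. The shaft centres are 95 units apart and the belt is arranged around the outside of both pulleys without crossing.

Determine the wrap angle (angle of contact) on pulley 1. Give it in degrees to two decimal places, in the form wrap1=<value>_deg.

open belt: β = asin((r2−r1)/C) = asin(4/95) = 2.4132°
wrap1 = π − 2β = 175.1737°
wrap2 = π + 2β = 184.8263°

wrap1=175.17_deg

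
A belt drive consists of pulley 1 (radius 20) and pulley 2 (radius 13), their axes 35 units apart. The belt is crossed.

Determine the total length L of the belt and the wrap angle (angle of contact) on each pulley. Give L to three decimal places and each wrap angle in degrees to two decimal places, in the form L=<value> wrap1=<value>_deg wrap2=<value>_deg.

crossed belt: β = asin((r1+r2)/C) = asin(33/35) = 70.5370°
wrap1 = wrap2 = π + 2β = 321.0741°
tangent length = C·cosβ = 11.6619
L = (r1+r2)·wrap + 2·C·cosβ = 33·5.6038 + 2·11.6619 = 208.2492

L=208.249 wrap1=321.07_deg wrap2=321.07_deg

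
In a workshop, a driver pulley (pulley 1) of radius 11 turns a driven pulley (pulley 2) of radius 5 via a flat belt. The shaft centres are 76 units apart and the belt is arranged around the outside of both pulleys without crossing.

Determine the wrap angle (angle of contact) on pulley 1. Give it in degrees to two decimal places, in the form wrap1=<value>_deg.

wrap1=189.06_deg

open belt: β = asin((r2−r1)/C) = asin(-6/76) = -4.5281°
wrap1 = π − 2β = 189.0561°
wrap2 = π + 2β = 170.9439°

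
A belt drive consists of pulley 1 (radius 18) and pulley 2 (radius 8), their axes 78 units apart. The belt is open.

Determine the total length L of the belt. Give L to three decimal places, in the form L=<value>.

open belt: β = asin((r2−r1)/C) = asin(-10/78) = -7.3659°
wrap1 = π − 2β = 194.7318°
wrap2 = π + 2β = 165.2682°
tangent length = C·cosβ = 77.3563
L = r1·wrap1 + r2·wrap2 + 2·C·cosβ = 18·3.3987 + 8·2.8845 + 2·77.3563 = 238.9652

L=238.965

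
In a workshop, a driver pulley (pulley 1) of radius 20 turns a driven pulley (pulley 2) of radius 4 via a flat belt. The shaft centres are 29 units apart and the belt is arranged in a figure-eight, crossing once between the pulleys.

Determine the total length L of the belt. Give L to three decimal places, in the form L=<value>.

L=154.746

crossed belt: β = asin((r1+r2)/C) = asin(24/29) = 55.8516°
wrap1 = wrap2 = π + 2β = 291.7032°
tangent length = C·cosβ = 16.2788
L = (r1+r2)·wrap + 2·C·cosβ = 24·5.0912 + 2·16.2788 = 154.7460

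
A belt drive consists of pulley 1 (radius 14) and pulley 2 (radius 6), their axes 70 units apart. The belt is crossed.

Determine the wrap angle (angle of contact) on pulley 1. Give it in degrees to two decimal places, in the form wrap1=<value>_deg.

crossed belt: β = asin((r1+r2)/C) = asin(20/70) = 16.6015°
wrap1 = wrap2 = π + 2β = 213.2031°

wrap1=213.20_deg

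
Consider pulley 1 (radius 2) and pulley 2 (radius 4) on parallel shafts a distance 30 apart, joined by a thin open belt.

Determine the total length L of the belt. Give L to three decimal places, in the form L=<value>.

L=78.983

open belt: β = asin((r2−r1)/C) = asin(2/30) = 3.8226°
wrap1 = π − 2β = 172.3549°
wrap2 = π + 2β = 187.6451°
tangent length = C·cosβ = 29.9333
L = r1·wrap1 + r2·wrap2 + 2·C·cosβ = 2·3.0082 + 4·3.2750 + 2·29.9333 = 78.9829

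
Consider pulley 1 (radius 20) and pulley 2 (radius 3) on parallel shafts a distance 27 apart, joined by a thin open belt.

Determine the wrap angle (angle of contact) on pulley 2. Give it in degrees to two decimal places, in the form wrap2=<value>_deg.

wrap2=101.95_deg

open belt: β = asin((r2−r1)/C) = asin(-17/27) = -39.0228°
wrap1 = π − 2β = 258.0456°
wrap2 = π + 2β = 101.9544°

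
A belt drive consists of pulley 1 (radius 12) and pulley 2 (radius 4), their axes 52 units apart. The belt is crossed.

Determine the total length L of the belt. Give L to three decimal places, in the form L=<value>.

L=159.229

crossed belt: β = asin((r1+r2)/C) = asin(16/52) = 17.9202°
wrap1 = wrap2 = π + 2β = 215.8404°
tangent length = C·cosβ = 49.4773
L = (r1+r2)·wrap + 2·C·cosβ = 16·3.7671 + 2·49.4773 = 159.2286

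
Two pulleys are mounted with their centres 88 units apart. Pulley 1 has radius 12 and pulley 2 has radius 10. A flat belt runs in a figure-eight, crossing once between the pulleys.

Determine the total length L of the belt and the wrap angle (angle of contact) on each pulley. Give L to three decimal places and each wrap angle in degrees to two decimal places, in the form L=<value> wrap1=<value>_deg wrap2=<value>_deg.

L=250.644 wrap1=208.96_deg wrap2=208.96_deg

crossed belt: β = asin((r1+r2)/C) = asin(22/88) = 14.4775°
wrap1 = wrap2 = π + 2β = 208.9550°
tangent length = C·cosβ = 85.2056
L = (r1+r2)·wrap + 2·C·cosβ = 22·3.6470 + 2·85.2056 = 250.6442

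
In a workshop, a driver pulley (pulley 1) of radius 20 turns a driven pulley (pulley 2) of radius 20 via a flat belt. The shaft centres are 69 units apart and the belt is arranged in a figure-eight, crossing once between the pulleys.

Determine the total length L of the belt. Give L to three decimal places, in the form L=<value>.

L=287.579

crossed belt: β = asin((r1+r2)/C) = asin(40/69) = 35.4302°
wrap1 = wrap2 = π + 2β = 250.8603°
tangent length = C·cosβ = 56.2228
L = (r1+r2)·wrap + 2·C·cosβ = 40·4.3783 + 2·56.2228 = 287.5791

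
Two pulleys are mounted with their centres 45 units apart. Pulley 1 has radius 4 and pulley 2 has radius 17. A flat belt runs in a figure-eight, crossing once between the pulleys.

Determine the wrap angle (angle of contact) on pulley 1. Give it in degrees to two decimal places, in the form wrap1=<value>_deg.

wrap1=235.64_deg

crossed belt: β = asin((r1+r2)/C) = asin(21/45) = 27.8181°
wrap1 = wrap2 = π + 2β = 235.6363°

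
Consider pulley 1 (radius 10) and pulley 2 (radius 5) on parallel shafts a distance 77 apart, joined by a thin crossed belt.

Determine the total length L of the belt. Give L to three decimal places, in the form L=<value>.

L=204.055

crossed belt: β = asin((r1+r2)/C) = asin(15/77) = 11.2333°
wrap1 = wrap2 = π + 2β = 202.4667°
tangent length = C·cosβ = 75.5248
L = (r1+r2)·wrap + 2·C·cosβ = 15·3.5337 + 2·75.5248 = 204.0553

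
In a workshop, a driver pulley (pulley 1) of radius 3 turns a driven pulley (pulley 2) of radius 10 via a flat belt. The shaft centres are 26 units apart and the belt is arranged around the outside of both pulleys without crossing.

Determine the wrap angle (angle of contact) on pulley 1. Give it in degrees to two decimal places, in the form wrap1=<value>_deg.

wrap1=148.76_deg

open belt: β = asin((r2−r1)/C) = asin(7/26) = 15.6185°
wrap1 = π − 2β = 148.7630°
wrap2 = π + 2β = 211.2370°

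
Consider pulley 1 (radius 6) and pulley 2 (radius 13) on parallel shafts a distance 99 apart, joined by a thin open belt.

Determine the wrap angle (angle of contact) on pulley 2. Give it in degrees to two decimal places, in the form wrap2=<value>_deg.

open belt: β = asin((r2−r1)/C) = asin(7/99) = 4.0546°
wrap1 = π − 2β = 171.8908°
wrap2 = π + 2β = 188.1092°

wrap2=188.11_deg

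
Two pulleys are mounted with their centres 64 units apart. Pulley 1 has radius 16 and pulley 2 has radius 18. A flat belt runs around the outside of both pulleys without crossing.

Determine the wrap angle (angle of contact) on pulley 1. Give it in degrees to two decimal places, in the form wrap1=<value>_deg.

wrap1=176.42_deg

open belt: β = asin((r2−r1)/C) = asin(2/64) = 1.7908°
wrap1 = π − 2β = 176.4184°
wrap2 = π + 2β = 183.5816°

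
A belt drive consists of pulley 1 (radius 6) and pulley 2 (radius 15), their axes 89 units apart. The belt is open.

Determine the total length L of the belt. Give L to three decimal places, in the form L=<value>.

open belt: β = asin((r2−r1)/C) = asin(9/89) = 5.8039°
wrap1 = π − 2β = 168.3922°
wrap2 = π + 2β = 191.6078°
tangent length = C·cosβ = 88.5438
L = r1·wrap1 + r2·wrap2 + 2·C·cosβ = 6·2.9390 + 15·3.3442 + 2·88.5438 = 244.8843

L=244.884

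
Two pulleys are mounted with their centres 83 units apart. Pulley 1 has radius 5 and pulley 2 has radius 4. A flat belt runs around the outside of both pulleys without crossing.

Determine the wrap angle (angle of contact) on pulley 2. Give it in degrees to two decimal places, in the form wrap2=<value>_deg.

wrap2=178.62_deg

open belt: β = asin((r2−r1)/C) = asin(-1/83) = -0.6903°
wrap1 = π − 2β = 181.3807°
wrap2 = π + 2β = 178.6193°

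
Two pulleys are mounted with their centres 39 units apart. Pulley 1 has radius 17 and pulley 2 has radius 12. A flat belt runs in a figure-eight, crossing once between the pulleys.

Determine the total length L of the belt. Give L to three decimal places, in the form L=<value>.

L=191.888

crossed belt: β = asin((r1+r2)/C) = asin(29/39) = 48.0381°
wrap1 = wrap2 = π + 2β = 276.0762°
tangent length = C·cosβ = 26.0768
L = (r1+r2)·wrap + 2·C·cosβ = 29·4.8184 + 2·26.0768 = 191.8884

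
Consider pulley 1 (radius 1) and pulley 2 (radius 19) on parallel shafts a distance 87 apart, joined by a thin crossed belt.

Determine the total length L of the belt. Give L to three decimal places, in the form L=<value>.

L=241.450

crossed belt: β = asin((r1+r2)/C) = asin(20/87) = 13.2903°
wrap1 = wrap2 = π + 2β = 206.5806°
tangent length = C·cosβ = 84.6699
L = (r1+r2)·wrap + 2·C·cosβ = 20·3.6055 + 2·84.6699 = 241.4501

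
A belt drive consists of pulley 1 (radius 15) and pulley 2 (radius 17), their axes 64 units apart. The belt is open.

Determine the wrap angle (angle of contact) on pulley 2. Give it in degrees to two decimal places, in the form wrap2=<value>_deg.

wrap2=183.58_deg

open belt: β = asin((r2−r1)/C) = asin(2/64) = 1.7908°
wrap1 = π − 2β = 176.4184°
wrap2 = π + 2β = 183.5816°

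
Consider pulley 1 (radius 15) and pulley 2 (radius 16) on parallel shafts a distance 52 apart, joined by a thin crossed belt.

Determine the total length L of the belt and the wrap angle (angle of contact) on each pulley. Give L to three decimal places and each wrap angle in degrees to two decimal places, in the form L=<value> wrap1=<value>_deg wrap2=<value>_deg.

crossed belt: β = asin((r1+r2)/C) = asin(31/52) = 36.5949°
wrap1 = wrap2 = π + 2β = 253.1899°
tangent length = C·cosβ = 41.7493
L = (r1+r2)·wrap + 2·C·cosβ = 31·4.4190 + 2·41.7493 = 220.4874

L=220.487 wrap1=253.19_deg wrap2=253.19_deg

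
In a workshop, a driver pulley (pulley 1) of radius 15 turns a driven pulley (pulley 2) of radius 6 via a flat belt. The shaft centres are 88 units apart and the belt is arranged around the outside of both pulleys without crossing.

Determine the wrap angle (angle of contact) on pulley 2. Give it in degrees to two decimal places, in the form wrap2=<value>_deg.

wrap2=168.26_deg

open belt: β = asin((r2−r1)/C) = asin(-9/88) = -5.8701°
wrap1 = π − 2β = 191.7401°
wrap2 = π + 2β = 168.2599°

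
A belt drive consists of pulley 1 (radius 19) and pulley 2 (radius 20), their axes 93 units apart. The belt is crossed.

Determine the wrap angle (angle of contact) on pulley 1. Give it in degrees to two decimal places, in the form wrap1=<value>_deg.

crossed belt: β = asin((r1+r2)/C) = asin(39/93) = 24.7939°
wrap1 = wrap2 = π + 2β = 229.5877°

wrap1=229.59_deg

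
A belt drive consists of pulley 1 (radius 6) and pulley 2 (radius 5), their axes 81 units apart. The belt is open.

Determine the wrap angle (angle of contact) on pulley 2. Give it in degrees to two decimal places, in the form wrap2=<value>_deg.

open belt: β = asin((r2−r1)/C) = asin(-1/81) = -0.7074°
wrap1 = π − 2β = 181.4147°
wrap2 = π + 2β = 178.5853°

wrap2=178.59_deg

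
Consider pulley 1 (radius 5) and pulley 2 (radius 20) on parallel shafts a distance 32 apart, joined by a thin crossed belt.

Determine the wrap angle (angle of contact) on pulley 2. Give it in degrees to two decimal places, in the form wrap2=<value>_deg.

crossed belt: β = asin((r1+r2)/C) = asin(25/32) = 51.3752°
wrap1 = wrap2 = π + 2β = 282.7503°

wrap2=282.75_deg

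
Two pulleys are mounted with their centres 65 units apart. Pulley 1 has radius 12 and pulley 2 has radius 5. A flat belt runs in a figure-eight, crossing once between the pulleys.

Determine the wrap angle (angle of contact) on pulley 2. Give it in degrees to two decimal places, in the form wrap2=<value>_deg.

wrap2=210.32_deg

crossed belt: β = asin((r1+r2)/C) = asin(17/65) = 15.1614°
wrap1 = wrap2 = π + 2β = 210.3227°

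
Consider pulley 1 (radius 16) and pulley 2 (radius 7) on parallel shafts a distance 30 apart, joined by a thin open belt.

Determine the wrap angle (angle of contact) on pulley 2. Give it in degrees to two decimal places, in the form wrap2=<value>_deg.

open belt: β = asin((r2−r1)/C) = asin(-9/30) = -17.4576°
wrap1 = π − 2β = 214.9152°
wrap2 = π + 2β = 145.0848°

wrap2=145.08_deg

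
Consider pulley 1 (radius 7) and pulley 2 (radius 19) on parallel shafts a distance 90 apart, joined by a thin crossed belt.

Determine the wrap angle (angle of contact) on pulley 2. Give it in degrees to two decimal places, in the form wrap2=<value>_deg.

crossed belt: β = asin((r1+r2)/C) = asin(26/90) = 16.7914°
wrap1 = wrap2 = π + 2β = 213.5829°

wrap2=213.58_deg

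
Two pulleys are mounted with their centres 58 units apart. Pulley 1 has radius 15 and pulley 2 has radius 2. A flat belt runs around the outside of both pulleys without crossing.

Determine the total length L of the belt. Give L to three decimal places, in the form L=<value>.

L=172.333

open belt: β = asin((r2−r1)/C) = asin(-13/58) = -12.9522°
wrap1 = π − 2β = 205.9044°
wrap2 = π + 2β = 154.0956°
tangent length = C·cosβ = 56.5243
L = r1·wrap1 + r2·wrap2 + 2·C·cosβ = 15·3.5937 + 2·2.6895 + 2·56.5243 = 172.3333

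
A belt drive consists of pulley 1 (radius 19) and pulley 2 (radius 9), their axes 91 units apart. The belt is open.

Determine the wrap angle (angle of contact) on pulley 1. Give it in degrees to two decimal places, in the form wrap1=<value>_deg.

wrap1=192.62_deg

open belt: β = asin((r2−r1)/C) = asin(-10/91) = -6.3090°
wrap1 = π − 2β = 192.6180°
wrap2 = π + 2β = 167.3820°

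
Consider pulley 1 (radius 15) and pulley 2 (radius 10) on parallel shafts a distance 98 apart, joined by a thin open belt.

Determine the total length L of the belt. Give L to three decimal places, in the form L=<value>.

open belt: β = asin((r2−r1)/C) = asin(-5/98) = -2.9245°
wrap1 = π − 2β = 185.8490°
wrap2 = π + 2β = 174.1510°
tangent length = C·cosβ = 97.8724
L = r1·wrap1 + r2·wrap2 + 2·C·cosβ = 15·3.2437 + 10·3.0395 + 2·97.8724 = 274.7950

L=274.795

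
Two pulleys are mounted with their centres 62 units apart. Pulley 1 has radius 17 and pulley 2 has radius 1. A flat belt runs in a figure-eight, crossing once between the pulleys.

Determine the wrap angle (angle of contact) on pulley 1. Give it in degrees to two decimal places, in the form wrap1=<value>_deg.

crossed belt: β = asin((r1+r2)/C) = asin(18/62) = 16.8773°
wrap1 = wrap2 = π + 2β = 213.7545°

wrap1=213.75_deg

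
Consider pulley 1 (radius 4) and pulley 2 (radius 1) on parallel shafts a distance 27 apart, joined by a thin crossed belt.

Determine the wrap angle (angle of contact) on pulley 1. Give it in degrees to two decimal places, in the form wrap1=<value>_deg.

wrap1=201.34_deg

crossed belt: β = asin((r1+r2)/C) = asin(5/27) = 10.6719°
wrap1 = wrap2 = π + 2β = 201.3439°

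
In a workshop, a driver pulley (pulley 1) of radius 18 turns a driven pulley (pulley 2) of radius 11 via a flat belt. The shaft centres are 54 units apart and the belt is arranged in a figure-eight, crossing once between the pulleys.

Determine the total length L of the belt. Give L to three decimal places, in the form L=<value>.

crossed belt: β = asin((r1+r2)/C) = asin(29/54) = 32.4822°
wrap1 = wrap2 = π + 2β = 244.9643°
tangent length = C·cosβ = 45.5522
L = (r1+r2)·wrap + 2·C·cosβ = 29·4.2754 + 2·45.5522 = 215.0919

L=215.092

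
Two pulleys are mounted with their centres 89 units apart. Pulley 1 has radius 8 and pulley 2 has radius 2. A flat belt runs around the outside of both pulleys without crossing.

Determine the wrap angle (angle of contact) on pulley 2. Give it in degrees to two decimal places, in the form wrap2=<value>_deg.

wrap2=172.27_deg

open belt: β = asin((r2−r1)/C) = asin(-6/89) = -3.8656°
wrap1 = π − 2β = 187.7311°
wrap2 = π + 2β = 172.2689°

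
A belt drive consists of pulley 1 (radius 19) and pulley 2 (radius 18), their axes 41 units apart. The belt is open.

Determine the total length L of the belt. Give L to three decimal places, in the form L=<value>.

L=198.263

open belt: β = asin((r2−r1)/C) = asin(-1/41) = -1.3976°
wrap1 = π − 2β = 182.7952°
wrap2 = π + 2β = 177.2048°
tangent length = C·cosβ = 40.9878
L = r1·wrap1 + r2·wrap2 + 2·C·cosβ = 19·3.1904 + 18·3.0928 + 2·40.9878 = 198.2633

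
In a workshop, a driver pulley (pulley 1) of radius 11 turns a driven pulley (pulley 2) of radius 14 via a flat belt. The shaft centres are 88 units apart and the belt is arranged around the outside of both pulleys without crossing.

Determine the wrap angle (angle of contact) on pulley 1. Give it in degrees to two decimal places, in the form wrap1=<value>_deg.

open belt: β = asin((r2−r1)/C) = asin(3/88) = 1.9536°
wrap1 = π − 2β = 176.0927°
wrap2 = π + 2β = 183.9073°

wrap1=176.09_deg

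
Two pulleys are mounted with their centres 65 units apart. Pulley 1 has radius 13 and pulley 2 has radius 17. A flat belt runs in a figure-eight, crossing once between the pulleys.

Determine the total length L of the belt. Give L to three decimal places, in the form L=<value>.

crossed belt: β = asin((r1+r2)/C) = asin(30/65) = 27.4864°
wrap1 = wrap2 = π + 2β = 234.9729°
tangent length = C·cosβ = 57.6628
L = (r1+r2)·wrap + 2·C·cosβ = 30·4.1010 + 2·57.6628 = 238.3571

L=238.357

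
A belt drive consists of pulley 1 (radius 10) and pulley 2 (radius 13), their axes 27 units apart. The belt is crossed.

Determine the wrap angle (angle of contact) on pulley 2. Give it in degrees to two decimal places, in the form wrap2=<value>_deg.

wrap2=296.83_deg

crossed belt: β = asin((r1+r2)/C) = asin(23/27) = 58.4137°
wrap1 = wrap2 = π + 2β = 296.8273°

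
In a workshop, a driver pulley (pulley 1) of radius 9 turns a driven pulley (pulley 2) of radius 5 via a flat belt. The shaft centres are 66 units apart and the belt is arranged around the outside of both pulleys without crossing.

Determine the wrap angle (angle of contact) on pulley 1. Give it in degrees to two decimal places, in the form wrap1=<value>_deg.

open belt: β = asin((r2−r1)/C) = asin(-4/66) = -3.4746°
wrap1 = π − 2β = 186.9492°
wrap2 = π + 2β = 173.0508°

wrap1=186.95_deg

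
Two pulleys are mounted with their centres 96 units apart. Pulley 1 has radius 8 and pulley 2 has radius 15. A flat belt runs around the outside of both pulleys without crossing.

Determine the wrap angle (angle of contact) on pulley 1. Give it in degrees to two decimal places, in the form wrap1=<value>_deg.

open belt: β = asin((r2−r1)/C) = asin(7/96) = 4.1815°
wrap1 = π − 2β = 171.6369°
wrap2 = π + 2β = 188.3631°

wrap1=171.64_deg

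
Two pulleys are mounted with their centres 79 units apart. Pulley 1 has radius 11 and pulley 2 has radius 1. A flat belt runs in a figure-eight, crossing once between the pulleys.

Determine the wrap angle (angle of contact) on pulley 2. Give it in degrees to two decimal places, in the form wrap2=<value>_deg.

crossed belt: β = asin((r1+r2)/C) = asin(12/79) = 8.7370°
wrap1 = wrap2 = π + 2β = 197.4740°

wrap2=197.47_deg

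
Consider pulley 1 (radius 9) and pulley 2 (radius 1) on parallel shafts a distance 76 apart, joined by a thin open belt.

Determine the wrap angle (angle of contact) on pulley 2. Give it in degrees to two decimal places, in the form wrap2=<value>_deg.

wrap2=167.92_deg

open belt: β = asin((r2−r1)/C) = asin(-8/76) = -6.0423°
wrap1 = π − 2β = 192.0847°
wrap2 = π + 2β = 167.9153°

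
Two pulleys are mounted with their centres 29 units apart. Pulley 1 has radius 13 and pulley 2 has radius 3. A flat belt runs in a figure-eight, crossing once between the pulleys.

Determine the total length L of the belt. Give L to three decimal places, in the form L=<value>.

crossed belt: β = asin((r1+r2)/C) = asin(16/29) = 33.4854°
wrap1 = wrap2 = π + 2β = 246.9708°
tangent length = C·cosβ = 24.1868
L = (r1+r2)·wrap + 2·C·cosβ = 16·4.3105 + 2·24.1868 = 117.3408

L=117.341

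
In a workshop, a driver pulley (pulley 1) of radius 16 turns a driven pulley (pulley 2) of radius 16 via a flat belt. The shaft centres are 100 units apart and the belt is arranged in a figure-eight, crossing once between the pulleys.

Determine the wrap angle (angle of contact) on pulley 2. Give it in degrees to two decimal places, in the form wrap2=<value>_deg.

crossed belt: β = asin((r1+r2)/C) = asin(32/100) = 18.6629°
wrap1 = wrap2 = π + 2β = 217.3258°

wrap2=217.33_deg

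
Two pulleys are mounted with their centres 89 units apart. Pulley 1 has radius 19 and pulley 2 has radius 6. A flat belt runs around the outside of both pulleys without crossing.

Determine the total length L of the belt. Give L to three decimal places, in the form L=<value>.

L=258.442

open belt: β = asin((r2−r1)/C) = asin(-13/89) = -8.3991°
wrap1 = π − 2β = 196.7982°
wrap2 = π + 2β = 163.2018°
tangent length = C·cosβ = 88.0454
L = r1·wrap1 + r2·wrap2 + 2·C·cosβ = 19·3.4348 + 6·2.8484 + 2·88.0454 = 258.4421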